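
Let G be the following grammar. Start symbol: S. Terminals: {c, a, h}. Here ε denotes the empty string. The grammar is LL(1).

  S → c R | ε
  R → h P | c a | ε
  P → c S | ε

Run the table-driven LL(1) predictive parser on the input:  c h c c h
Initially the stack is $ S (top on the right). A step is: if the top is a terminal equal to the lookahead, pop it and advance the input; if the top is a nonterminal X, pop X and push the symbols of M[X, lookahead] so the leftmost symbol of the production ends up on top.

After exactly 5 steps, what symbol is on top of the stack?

c

     Stack  Input        Action
  1  $ S    c h c c h $  expand S → c R
  2  $ R c  c h c c h $  match c
  3  $ R    h c c h $    expand R → h P
  4  $ P h  h c c h $    match h
  5  $ P    c c h $      expand P → c S
Stack after step 5: $ S c (top = c).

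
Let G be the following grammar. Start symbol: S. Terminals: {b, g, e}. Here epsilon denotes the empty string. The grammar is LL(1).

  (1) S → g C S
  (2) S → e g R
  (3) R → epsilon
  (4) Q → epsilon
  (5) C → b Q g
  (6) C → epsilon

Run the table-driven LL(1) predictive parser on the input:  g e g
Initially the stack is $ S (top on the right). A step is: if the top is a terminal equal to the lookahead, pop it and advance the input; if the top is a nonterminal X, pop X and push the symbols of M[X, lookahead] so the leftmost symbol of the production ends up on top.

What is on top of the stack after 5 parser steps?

     Stack    Input    Action
  1  $ S      g e g $  expand S → g C S
  2  $ S C g  g e g $  match g
  3  $ S C    e g $    expand C → epsilon
  4  $ S      e g $    expand S → e g R
  5  $ R g e  e g $    match e
Stack after step 5: $ R g (top = g).

g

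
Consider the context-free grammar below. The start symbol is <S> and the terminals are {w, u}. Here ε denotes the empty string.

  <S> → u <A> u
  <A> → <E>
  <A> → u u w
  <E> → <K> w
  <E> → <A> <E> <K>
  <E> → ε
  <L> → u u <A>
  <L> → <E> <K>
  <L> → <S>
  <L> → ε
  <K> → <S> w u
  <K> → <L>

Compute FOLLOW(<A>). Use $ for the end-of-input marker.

FIRST(<S>): from <S>→u <A> u we get {u}. So FIRST(<S>) = {u}.
FIRST(<A>): from <A>→<E> we get {ε, u, w}; from <A>→u u w we get {u}. So FIRST(<A>) = {ε, u, w}.
FIRST(<E>): from <E>→<K> w we get {u, w}; from <E>→<A> <E> <K> we get {ε, u, w}; from <E>→ε we get {ε}. So FIRST(<E>) = {ε, u, w}.
FIRST(<L>): from <L>→u u <A> we get {u}; from <L>→<E> <K> we get {ε, u, w}; from <L>→<S> we get {u}; from <L>→ε we get {ε}. So FIRST(<L>) = {ε, u, w}.
FIRST(<K>): from <K>→<S> w u we get {u}; from <K>→<L> we get {ε, u, w}. So FIRST(<K>) = {ε, u, w}.
FOLLOW(<S>) includes $ since <S> is the start symbol.
FOLLOW(<S>): in <L>→<S>, the suffix after <S> is empty, so FOLLOW(<S>) ⊇ FOLLOW(<L>) = {u, w}; in <K>→<S> w u, <S> is followed by w u with FIRST {w}. Thus FOLLOW(<S>) = {$, u, w}.
FOLLOW(<A>): in <S>→u <A> u, <A> is followed by u with FIRST {u}; in <E>→<A> <E> <K>, <A> is followed by <E> <K> with FIRST {ε, u, w}; in <E>→<A> <E> <K>, the suffix after <A> is nullable, so FOLLOW(<A>) ⊇ FOLLOW(<E>) = {u, w}; in <L>→u u <A>, the suffix after <A> is empty, so FOLLOW(<A>) ⊇ FOLLOW(<L>) = {u, w}. Thus FOLLOW(<A>) = {u, w}.
FOLLOW(<E>): in <A>→<E>, the suffix after <E> is empty, so FOLLOW(<E>) ⊇ FOLLOW(<A>) = {u, w}; in <E>→<A> <E> <K>, <E> is followed by <K> with FIRST {ε, u, w}; in <E>→<A> <E> <K>, the suffix after <E> is nullable (adds nothing new); in <L>→<E> <K>, <E> is followed by <K> with FIRST {ε, u, w}; in <L>→<E> <K>, the suffix after <E> is nullable, so FOLLOW(<E>) ⊇ FOLLOW(<L>) = {u, w}. Thus FOLLOW(<E>) = {u, w}.
FOLLOW(<L>): in <K>→<L>, the suffix after <L> is empty, so FOLLOW(<L>) ⊇ FOLLOW(<K>) = {u, w}. Thus FOLLOW(<L>) = {u, w}.
FOLLOW(<K>): in <E>→<K> w, <K> is followed by w with FIRST {w}; in <E>→<A> <E> <K>, the suffix after <K> is empty, so FOLLOW(<K>) ⊇ FOLLOW(<E>) = {u, w}; in <L>→<E> <K>, the suffix after <K> is empty, so FOLLOW(<K>) ⊇ FOLLOW(<L>) = {u, w}. Thus FOLLOW(<K>) = {u, w}.

{u, w}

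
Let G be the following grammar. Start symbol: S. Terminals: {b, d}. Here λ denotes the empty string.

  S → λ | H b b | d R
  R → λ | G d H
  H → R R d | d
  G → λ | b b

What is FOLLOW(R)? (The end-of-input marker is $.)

{$, b, d}

FIRST(G): from G→λ we get {λ}; from G→b b we get {b}. So FIRST(G) = {λ, b}.
FIRST(R): from R→λ we get {λ}; from R→G d H we get {b, d}. So FIRST(R) = {λ, b, d}.
FIRST(H): from H→R R d we get {b, d}; from H→d we get {d}. So FIRST(H) = {b, d}.
FIRST(S): from S→λ we get {λ}; from S→H b b we get {b, d}; from S→d R we get {d}. So FIRST(S) = {λ, b, d}.
FOLLOW(S) includes $ since S is the start symbol.
FOLLOW(S): S appears on no right-hand side. Thus FOLLOW(S) = {$}.
FOLLOW(R): in S→d R, the suffix after R is empty, so FOLLOW(R) ⊇ FOLLOW(S) = {$}; in H→R R d (occurrence 1), R is followed by R d with FIRST {b, d}; in H→R R d (occurrence 2), R is followed by d with FIRST {d}. Thus FOLLOW(R) = {$, b, d}.
FOLLOW(H): in S→H b b, H is followed by b b with FIRST {b}; in R→G d H, the suffix after H is empty, so FOLLOW(H) ⊇ FOLLOW(R) = {$, b, d}. Thus FOLLOW(H) = {$, b, d}.
FOLLOW(G): in R→G d H, G is followed by d H with FIRST {d}. Thus FOLLOW(G) = {d}.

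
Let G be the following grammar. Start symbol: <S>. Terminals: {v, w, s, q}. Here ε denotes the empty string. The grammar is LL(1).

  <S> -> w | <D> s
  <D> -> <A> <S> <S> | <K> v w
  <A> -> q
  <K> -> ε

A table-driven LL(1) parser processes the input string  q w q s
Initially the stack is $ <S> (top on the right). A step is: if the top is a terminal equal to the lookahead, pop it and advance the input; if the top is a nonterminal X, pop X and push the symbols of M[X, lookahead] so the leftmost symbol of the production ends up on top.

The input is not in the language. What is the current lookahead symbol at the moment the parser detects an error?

      Stack              Input      Action
   1  $ <S>              q w q s $  expand <S> -> <D> s
   2  $ s <D>            q w q s $  expand <D> -> <A> <S> <S>
   3  $ s <S> <S> <A>    q w q s $  expand <A> -> q
   4  $ s <S> <S> q      q w q s $  match q
   5  $ s <S> <S>        w q s $    expand <S> -> w
   6  $ s <S> w          w q s $    match w
   7  $ s <S>            q s $      expand <S> -> <D> s
   8  $ s s <D>          q s $      expand <D> -> <A> <S> <S>
   9  $ s s <S> <S> <A>  q s $      expand <A> -> q
  10  $ s s <S> <S> q    q s $      match q
  11  $ s s <S> <S>      s $        error: M[<S>, s] is empty

s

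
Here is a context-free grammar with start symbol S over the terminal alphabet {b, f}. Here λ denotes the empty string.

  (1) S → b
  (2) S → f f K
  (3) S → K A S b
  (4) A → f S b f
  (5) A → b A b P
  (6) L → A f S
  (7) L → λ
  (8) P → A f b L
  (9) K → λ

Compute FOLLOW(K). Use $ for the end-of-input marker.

FIRST(A) = {b, f}
FIRST(K) = {λ}
FIRST(S) = {b, f}  (via K A S b)
FIRST(L) = {λ, b, f}  (via A f S)
FIRST(P) = {b, f}  (via A f b L)
FOLLOW(S) includes $ since S is the start symbol.
FOLLOW(A): in S→K A S b, A is followed by S b with FIRST {b, f}; in A→b A b P, A is followed by b P with FIRST {b}; in L→A f S, A is followed by f S with FIRST {f}; in P→A f b L, A is followed by f b L with FIRST {f}. Thus FOLLOW(A) = {b, f}.
FOLLOW(P): in A→b A b P, the suffix after P is empty, so FOLLOW(P) ⊇ FOLLOW(A) = {b, f}. Thus FOLLOW(P) = {b, f}.
FOLLOW(L): in P→A f b L, the suffix after L is empty, so FOLLOW(L) ⊇ FOLLOW(P) = {b, f}. Thus FOLLOW(L) = {b, f}.
FOLLOW(S): in S→K A S b, S is followed by b with FIRST {b}; in A→f S b f, S is followed by b f with FIRST {b}; in L→A f S, the suffix after S is empty, so FOLLOW(S) ⊇ FOLLOW(L) = {b, f}. Thus FOLLOW(S) = {$, b, f}.
FOLLOW(K): in S→f f K, the suffix after K is empty, so FOLLOW(K) ⊇ FOLLOW(S) = {$, b, f}; in S→K A S b, K is followed by A S b with FIRST {b, f}. Thus FOLLOW(K) = {$, b, f}.

{$, b, f}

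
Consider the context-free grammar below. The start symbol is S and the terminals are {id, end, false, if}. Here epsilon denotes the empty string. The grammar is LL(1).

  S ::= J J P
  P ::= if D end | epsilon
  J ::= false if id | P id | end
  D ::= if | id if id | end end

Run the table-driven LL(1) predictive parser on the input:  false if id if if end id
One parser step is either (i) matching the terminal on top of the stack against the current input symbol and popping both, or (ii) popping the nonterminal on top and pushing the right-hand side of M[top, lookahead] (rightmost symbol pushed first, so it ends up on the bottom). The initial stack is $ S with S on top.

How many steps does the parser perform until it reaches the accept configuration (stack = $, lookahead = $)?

13

step 1: stack=$ S  input=false if id if if end id $  — expand S ::= J J P
step 2: stack=$ P J J  input=false if id if if end id $  — expand J ::= false if id
step 3: stack=$ P J id if false  input=false if id if if end id $  — match false
step 4: stack=$ P J id if  input=if id if if end id $  — match if
step 5: stack=$ P J id  input=id if if end id $  — match id
step 6: stack=$ P J  input=if if end id $  — expand J ::= P id
step 7: stack=$ P id P  input=if if end id $  — expand P ::= if D end
step 8: stack=$ P id end D if  input=if if end id $  — match if
step 9: stack=$ P id end D  input=if end id $  — expand D ::= if
step 10: stack=$ P id end if  input=if end id $  — match if
step 11: stack=$ P id end  input=end id $  — match end
step 12: stack=$ P id  input=id $  — match id
step 13: stack=$ P  input=$  — expand P ::= epsilon
Accept reached after 13 steps.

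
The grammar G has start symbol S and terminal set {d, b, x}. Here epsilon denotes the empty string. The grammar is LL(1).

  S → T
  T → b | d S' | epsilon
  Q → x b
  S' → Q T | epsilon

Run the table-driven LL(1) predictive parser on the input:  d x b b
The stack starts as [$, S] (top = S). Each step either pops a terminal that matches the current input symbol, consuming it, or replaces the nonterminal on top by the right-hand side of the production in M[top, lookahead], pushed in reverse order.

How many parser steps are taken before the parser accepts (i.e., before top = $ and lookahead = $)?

9

step 1: stack=$ S  input=d x b b $  — expand S → T
step 2: stack=$ T  input=d x b b $  — expand T → d S'
step 3: stack=$ S' d  input=d x b b $  — match d
step 4: stack=$ S'  input=x b b $  — expand S' → Q T
step 5: stack=$ T Q  input=x b b $  — expand Q → x b
step 6: stack=$ T b x  input=x b b $  — match x
step 7: stack=$ T b  input=b b $  — match b
step 8: stack=$ T  input=b $  — expand T → b
step 9: stack=$ b  input=b $  — match b
Accept reached after 9 steps.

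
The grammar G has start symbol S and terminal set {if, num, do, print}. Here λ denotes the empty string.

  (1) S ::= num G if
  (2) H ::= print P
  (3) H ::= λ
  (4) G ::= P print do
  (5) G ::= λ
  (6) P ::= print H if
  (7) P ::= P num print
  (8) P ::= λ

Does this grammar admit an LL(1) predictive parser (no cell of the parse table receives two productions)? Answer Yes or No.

FIRST(S) = {num}
FIRST(H) = {λ, print}
FIRST(G) = {λ, num, print}
FIRST(P) = {λ, num, print}
FOLLOW(S) = {$}
FOLLOW(H) = {if}
FOLLOW(G) = {if}
FOLLOW(P) = {if, num, print}
Cell M[P, num] receives both P ::= P num print and P ::= λ — the grammar is not LL(1).

No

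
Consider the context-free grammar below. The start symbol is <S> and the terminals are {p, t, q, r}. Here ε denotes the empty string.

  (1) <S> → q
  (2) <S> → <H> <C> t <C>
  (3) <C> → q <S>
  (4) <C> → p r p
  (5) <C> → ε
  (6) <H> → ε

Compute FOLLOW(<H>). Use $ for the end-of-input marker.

{p, q, t}

FIRST(<C>): from <C>→q <S> we get {q}; from <C>→p r p we get {p}; from <C>→ε we get {ε}. So FIRST(<C>) = {ε, p, q}.
FIRST(<H>): from <H>→ε we get {ε}. So FIRST(<H>) = {ε}.
FIRST(<S>): from <S>→q we get {q}; from <S>→<H> <C> t <C> we get {p, q, t}. So FIRST(<S>) = {p, q, t}.
FOLLOW(<S>) includes $ since <S> is the start symbol.
FOLLOW(<H>): in <S>→<H> <C> t <C>, <H> is followed by <C> t <C> with FIRST {p, q, t}. Thus FOLLOW(<H>) = {p, q, t}.
FOLLOW(<S>): in <C>→q <S>, the suffix after <S> is empty, so FOLLOW(<S>) ⊇ FOLLOW(<C>) = {$, t}. Thus FOLLOW(<S>) = {$, t}.
FOLLOW(<C>): in <S>→<H> <C> t <C> (occurrence 1), <C> is followed by t <C> with FIRST {t}; in <S>→<H> <C> t <C> (occurrence 2), the suffix after <C> is empty, so FOLLOW(<C>) ⊇ FOLLOW(<S>) = {$, t}. Thus FOLLOW(<C>) = {$, t}.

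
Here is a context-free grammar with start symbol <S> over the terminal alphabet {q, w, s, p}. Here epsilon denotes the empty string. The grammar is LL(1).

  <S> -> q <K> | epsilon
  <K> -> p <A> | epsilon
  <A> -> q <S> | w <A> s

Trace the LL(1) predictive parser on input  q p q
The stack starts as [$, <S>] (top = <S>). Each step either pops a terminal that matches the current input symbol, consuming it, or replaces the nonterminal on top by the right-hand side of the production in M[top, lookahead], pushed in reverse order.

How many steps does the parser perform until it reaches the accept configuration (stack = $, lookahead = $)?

7

     Stack    Input    Action
  1  $ <S>    q p q $  expand <S> -> q <K>
  2  $ <K> q  q p q $  match q
  3  $ <K>    p q $    expand <K> -> p <A>
  4  $ <A> p  p q $    match p
  5  $ <A>    q $      expand <A> -> q <S>
  6  $ <S> q  q $      match q
  7  $ <S>    $        expand <S> -> epsilon
Accept reached after 7 steps.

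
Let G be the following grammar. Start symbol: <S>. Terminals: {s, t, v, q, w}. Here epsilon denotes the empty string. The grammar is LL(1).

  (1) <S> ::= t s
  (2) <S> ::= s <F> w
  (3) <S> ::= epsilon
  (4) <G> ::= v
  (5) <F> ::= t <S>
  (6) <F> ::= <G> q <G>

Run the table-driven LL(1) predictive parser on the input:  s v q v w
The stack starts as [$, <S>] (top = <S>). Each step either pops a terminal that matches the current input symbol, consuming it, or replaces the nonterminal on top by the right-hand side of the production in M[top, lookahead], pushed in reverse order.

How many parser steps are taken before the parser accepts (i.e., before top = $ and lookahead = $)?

     Stack          Input        Action
  1  $ <S>          s v q v w $  expand <S> ::= s <F> w
  2  $ w <F> s      s v q v w $  match s
  3  $ w <F>        v q v w $    expand <F> ::= <G> q <G>
  4  $ w <G> q <G>  v q v w $    expand <G> ::= v
  5  $ w <G> q v    v q v w $    match v
  6  $ w <G> q      q v w $      match q
  7  $ w <G>        v w $        expand <G> ::= v
  8  $ w v          v w $        match v
  9  $ w            w $          match w
Accept reached after 9 steps.

9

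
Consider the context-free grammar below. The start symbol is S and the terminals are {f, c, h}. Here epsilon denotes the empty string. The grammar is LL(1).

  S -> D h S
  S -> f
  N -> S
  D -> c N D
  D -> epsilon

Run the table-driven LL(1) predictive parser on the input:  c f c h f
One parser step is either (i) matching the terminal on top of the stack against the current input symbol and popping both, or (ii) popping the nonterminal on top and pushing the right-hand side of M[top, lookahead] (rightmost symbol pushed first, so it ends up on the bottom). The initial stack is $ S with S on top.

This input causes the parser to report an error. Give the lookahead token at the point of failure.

      Stack          Input        Action
   1  $ S            c f c h f $  expand S -> D h S
   2  $ S h D        c f c h f $  expand D -> c N D
   3  $ S h D N c    c f c h f $  match c
   4  $ S h D N      f c h f $    expand N -> S
   5  $ S h D S      f c h f $    expand S -> f
   6  $ S h D f      f c h f $    match f
   7  $ S h D        c h f $      expand D -> c N D
   8  $ S h D N c    c h f $      match c
   9  $ S h D N      h f $        expand N -> S
  10  $ S h D S      h f $        expand S -> D h S
  11  $ S h D S h D  h f $        expand D -> epsilon
  12  $ S h D S h    h f $        match h
  13  $ S h D S      f $          expand S -> f
  14  $ S h D f      f $          match f
  15  $ S h D        $            error: M[D, $] is empty

$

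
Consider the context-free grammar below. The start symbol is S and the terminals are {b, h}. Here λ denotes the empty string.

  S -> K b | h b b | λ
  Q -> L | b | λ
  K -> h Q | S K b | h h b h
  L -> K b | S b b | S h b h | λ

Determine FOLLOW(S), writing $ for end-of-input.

{$, b, h}

FIRST(S): from S->K b we get {h}; from S->h b b we get {h}; from S->λ we get {λ}. So FIRST(S) = {λ, h}.
FIRST(K): from K->h Q we get {h}; from K->S K b we get {h}; from K->h h b h we get {h}. So FIRST(K) = {h}.
FIRST(L): from L->K b we get {h}; from L->S b b we get {b, h}; from L->S h b h we get {h}; from L->λ we get {λ}. So FIRST(L) = {λ, b, h}.
FIRST(Q): from Q->L we get {λ, b, h}; from Q->b we get {b}; from Q->λ we get {λ}. So FIRST(Q) = {λ, b, h}.
FOLLOW(S) includes $ since S is the start symbol.
FOLLOW(S): in K->S K b, S is followed by K b with FIRST {h}; in L->S b b, S is followed by b b with FIRST {b}; in L->S h b h, S is followed by h b h with FIRST {h}. Thus FOLLOW(S) = {$, b, h}.
FOLLOW(K): in S->K b, K is followed by b with FIRST {b}; in K->S K b, K is followed by b with FIRST {b}; in L->K b, K is followed by b with FIRST {b}. Thus FOLLOW(K) = {b}.
FOLLOW(Q): in K->h Q, the suffix after Q is empty, so FOLLOW(Q) ⊇ FOLLOW(K) = {b}. Thus FOLLOW(Q) = {b}.
FOLLOW(L): in Q->L, the suffix after L is empty, so FOLLOW(L) ⊇ FOLLOW(Q) = {b}. Thus FOLLOW(L) = {b}.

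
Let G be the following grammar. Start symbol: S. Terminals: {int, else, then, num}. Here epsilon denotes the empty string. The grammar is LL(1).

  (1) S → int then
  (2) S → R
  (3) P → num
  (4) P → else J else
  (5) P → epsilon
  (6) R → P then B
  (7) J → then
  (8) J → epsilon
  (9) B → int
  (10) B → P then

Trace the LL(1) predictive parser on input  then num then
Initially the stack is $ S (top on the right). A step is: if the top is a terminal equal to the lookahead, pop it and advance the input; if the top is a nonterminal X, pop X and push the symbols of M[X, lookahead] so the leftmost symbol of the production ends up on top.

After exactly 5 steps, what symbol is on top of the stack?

P

     Stack       Input            Action
  1  $ S         then num then $  expand S → R
  2  $ R         then num then $  expand R → P then B
  3  $ B then P  then num then $  expand P → epsilon
  4  $ B then    then num then $  match then
  5  $ B         num then $       expand B → P then
Stack after step 5: $ then P (top = P).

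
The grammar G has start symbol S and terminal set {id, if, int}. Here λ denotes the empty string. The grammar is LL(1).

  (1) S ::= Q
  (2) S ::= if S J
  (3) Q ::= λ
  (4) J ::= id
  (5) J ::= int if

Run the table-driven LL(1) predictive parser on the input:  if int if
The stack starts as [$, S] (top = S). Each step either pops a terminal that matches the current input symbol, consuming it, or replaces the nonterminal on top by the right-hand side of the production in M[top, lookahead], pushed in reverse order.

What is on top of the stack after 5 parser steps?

step 1: stack=$ S  input=if int if $  — expand S ::= if S J
step 2: stack=$ J S if  input=if int if $  — match if
step 3: stack=$ J S  input=int if $  — expand S ::= Q
step 4: stack=$ J Q  input=int if $  — expand Q ::= λ
step 5: stack=$ J  input=int if $  — expand J ::= int if
Stack after step 5: $ if int (top = int).

int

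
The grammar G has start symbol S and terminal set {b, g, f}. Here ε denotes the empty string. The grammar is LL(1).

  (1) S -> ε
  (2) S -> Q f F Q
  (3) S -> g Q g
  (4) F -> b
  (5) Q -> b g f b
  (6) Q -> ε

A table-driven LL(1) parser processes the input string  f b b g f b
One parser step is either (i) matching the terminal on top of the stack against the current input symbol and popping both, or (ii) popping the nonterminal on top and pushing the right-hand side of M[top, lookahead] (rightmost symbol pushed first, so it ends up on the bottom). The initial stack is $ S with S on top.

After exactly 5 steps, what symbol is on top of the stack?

     Stack      Input          Action
  1  $ S        f b b g f b $  expand S -> Q f F Q
  2  $ Q F f Q  f b b g f b $  expand Q -> ε
  3  $ Q F f    f b b g f b $  match f
  4  $ Q F      b b g f b $    expand F -> b
  5  $ Q b      b b g f b $    match b
Stack after step 5: $ Q (top = Q).

Q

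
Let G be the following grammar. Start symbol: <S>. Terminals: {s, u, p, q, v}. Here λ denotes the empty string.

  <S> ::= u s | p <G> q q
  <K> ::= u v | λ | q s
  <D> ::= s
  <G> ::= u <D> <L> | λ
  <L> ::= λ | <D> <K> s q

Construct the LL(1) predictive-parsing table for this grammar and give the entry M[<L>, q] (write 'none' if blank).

FIRST(<S>): from <S>::=u s we get {u}; from <S>::=p <G> q q we get {p}. So FIRST(<S>) = {p, u}.
FIRST(<K>): from <K>::=u v we get {u}; from <K>::=λ we get {λ}; from <K>::=q s we get {q}. So FIRST(<K>) = {λ, q, u}.
FIRST(<D>): from <D>::=s we get {s}. So FIRST(<D>) = {s}.
FIRST(<G>): from <G>::=u <D> <L> we get {u}; from <G>::=λ we get {λ}. So FIRST(<G>) = {λ, u}.
FIRST(<L>): from <L>::=λ we get {λ}; from <L>::=<D> <K> s q we get {s}. So FIRST(<L>) = {λ, s}.
FOLLOW(<S>) includes $ since <S> is the start symbol.
FOLLOW(<G>): in <S>::=p <G> q q, <G> is followed by q q with FIRST {q}. Thus FOLLOW(<G>) = {q}.
FOLLOW(<L>): in <G>::=u <D> <L>, the suffix after <L> is empty, so FOLLOW(<L>) ⊇ FOLLOW(<G>) = {q}. Thus FOLLOW(<L>) = {q}.
For <L> ::= λ: FIRST(λ) = {λ}, so it goes in M[<L>, t] for t ∈ {}; since λ ∈ FIRST, also for every t ∈ FOLLOW(<L>) = {q}.
For <L> ::= <D> <K> s q: FIRST(<D> <K> s q) = {s}, so it goes in M[<L>, t] for t ∈ {s}.

<L> ::= λ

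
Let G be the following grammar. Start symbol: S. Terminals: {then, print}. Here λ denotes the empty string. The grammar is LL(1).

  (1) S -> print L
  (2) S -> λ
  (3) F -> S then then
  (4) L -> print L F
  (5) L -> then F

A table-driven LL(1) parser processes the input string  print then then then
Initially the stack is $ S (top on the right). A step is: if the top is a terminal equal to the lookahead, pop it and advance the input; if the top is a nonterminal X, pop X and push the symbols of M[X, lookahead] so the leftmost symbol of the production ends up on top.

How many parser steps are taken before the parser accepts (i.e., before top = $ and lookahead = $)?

8

step 1: stack=$ S  input=print then then then $  — expand S -> print L
step 2: stack=$ L print  input=print then then then $  — match print
step 3: stack=$ L  input=then then then $  — expand L -> then F
step 4: stack=$ F then  input=then then then $  — match then
step 5: stack=$ F  input=then then $  — expand F -> S then then
step 6: stack=$ then then S  input=then then $  — expand S -> λ
step 7: stack=$ then then  input=then then $  — match then
step 8: stack=$ then  input=then $  — match then
Accept reached after 8 steps.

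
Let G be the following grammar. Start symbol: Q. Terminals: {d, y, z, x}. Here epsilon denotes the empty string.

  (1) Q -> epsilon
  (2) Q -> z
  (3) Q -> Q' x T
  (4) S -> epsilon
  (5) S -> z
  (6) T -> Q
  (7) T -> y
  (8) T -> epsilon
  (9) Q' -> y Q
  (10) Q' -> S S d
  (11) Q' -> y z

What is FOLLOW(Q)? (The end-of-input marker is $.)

FIRST(S) = {epsilon, z}
FIRST(Q') = {d, y, z}  (via S S d)
FIRST(Q) = {epsilon, d, y, z}  (via Q' x T)
FIRST(T) = {epsilon, d, y, z}  (via Q)
FOLLOW(Q) includes $ since Q is the start symbol.
FOLLOW(S): in Q'->S S d (occurrence 1), S is followed by S d with FIRST {d, z}; in Q'->S S d (occurrence 2), S is followed by d with FIRST {d}. Thus FOLLOW(S) = {d, z}.
FOLLOW(Q'): in Q->Q' x T, Q' is followed by x T with FIRST {x}. Thus FOLLOW(Q') = {x}.
FOLLOW(Q): in T->Q, the suffix after Q is empty, so FOLLOW(Q) ⊇ FOLLOW(T) = {$, x}; in Q'->y Q, the suffix after Q is empty, so FOLLOW(Q) ⊇ FOLLOW(Q') = {x}. Thus FOLLOW(Q) = {$, x}.
FOLLOW(T): in Q->Q' x T, the suffix after T is empty, so FOLLOW(T) ⊇ FOLLOW(Q) = {$, x}. Thus FOLLOW(T) = {$, x}.

{$, x}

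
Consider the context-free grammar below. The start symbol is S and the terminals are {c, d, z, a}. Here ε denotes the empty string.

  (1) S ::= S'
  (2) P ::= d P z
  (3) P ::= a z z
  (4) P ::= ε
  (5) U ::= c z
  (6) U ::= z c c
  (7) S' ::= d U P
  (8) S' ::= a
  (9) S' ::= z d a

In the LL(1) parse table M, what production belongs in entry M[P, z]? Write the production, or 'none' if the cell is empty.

P ::= ε

FIRST(P): from P::=d P z we get {d}; from P::=a z z we get {a}; from P::=ε we get {ε}. So FIRST(P) = {ε, a, d}.
FIRST(U): from U::=c z we get {c}; from U::=z c c we get {z}. So FIRST(U) = {c, z}.
FIRST(S'): from S'::=d U P we get {d}; from S'::=a we get {a}; from S'::=z d a we get {z}. So FIRST(S') = {a, d, z}.
FIRST(S): from S::=S' we get {a, d, z}. So FIRST(S) = {a, d, z}.
FOLLOW(S) includes $ since S is the start symbol.
FOLLOW(S'): in S::=S', the suffix after S' is empty, so FOLLOW(S') ⊇ FOLLOW(S) = {$}. Thus FOLLOW(S') = {$}.
FOLLOW(P): in P::=d P z, P is followed by z with FIRST {z}; in S'::=d U P, the suffix after P is empty, so FOLLOW(P) ⊇ FOLLOW(S') = {$}. Thus FOLLOW(P) = {$, z}.
For P ::= d P z: FIRST(d P z) = {d}, so it goes in M[P, t] for t ∈ {d}.
For P ::= a z z: FIRST(a z z) = {a}, so it goes in M[P, t] for t ∈ {a}.
For P ::= ε: FIRST(ε) = {ε}, so it goes in M[P, t] for t ∈ {}; since ε ∈ FIRST, also for every t ∈ FOLLOW(P) = {$, z}.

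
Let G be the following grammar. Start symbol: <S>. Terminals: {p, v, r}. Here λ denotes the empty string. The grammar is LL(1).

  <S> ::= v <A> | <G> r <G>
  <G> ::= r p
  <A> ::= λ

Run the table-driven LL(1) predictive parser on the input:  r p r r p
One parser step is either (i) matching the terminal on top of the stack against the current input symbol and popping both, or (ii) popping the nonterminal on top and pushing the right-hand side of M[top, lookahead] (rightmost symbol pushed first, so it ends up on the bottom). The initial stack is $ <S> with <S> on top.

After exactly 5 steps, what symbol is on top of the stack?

step 1: stack=$ <S>  input=r p r r p $  — expand <S> ::= <G> r <G>
step 2: stack=$ <G> r <G>  input=r p r r p $  — expand <G> ::= r p
step 3: stack=$ <G> r p r  input=r p r r p $  — match r
step 4: stack=$ <G> r p  input=p r r p $  — match p
step 5: stack=$ <G> r  input=r r p $  — match r
Stack after step 5: $ <G> (top = <G>).

<G>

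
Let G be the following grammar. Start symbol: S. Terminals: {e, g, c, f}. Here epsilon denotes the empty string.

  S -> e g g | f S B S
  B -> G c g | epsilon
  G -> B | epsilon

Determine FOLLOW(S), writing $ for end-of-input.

{$, c, e, f}

FIRST(S) = {e, f}
FIRST(B) = {epsilon, c}  (via G c g)
FIRST(G) = {epsilon, c}  (via B)
FOLLOW(S) includes $ since S is the start symbol.
FOLLOW(S): in S->f S B S (occurrence 1), S is followed by B S with FIRST {c, e, f}; in S->f S B S (occurrence 2), the suffix after S is empty (adds nothing new). Thus FOLLOW(S) = {$, c, e, f}.
FOLLOW(G): in B->G c g, G is followed by c g with FIRST {c}. Thus FOLLOW(G) = {c}.
FOLLOW(B): in S->f S B S, B is followed by S with FIRST {e, f}; in G->B, the suffix after B is empty, so FOLLOW(B) ⊇ FOLLOW(G) = {c}. Thus FOLLOW(B) = {c, e, f}.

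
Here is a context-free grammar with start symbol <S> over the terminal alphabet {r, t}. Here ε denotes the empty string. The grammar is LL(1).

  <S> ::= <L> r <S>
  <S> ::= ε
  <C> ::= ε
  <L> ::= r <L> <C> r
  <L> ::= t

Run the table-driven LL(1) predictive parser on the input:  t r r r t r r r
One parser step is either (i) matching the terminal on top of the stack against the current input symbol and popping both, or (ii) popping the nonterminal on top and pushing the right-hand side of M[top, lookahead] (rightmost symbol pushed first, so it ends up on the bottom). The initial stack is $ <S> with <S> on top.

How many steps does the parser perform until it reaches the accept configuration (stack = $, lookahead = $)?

      Stack                      Input              Action
   1  $ <S>                      t r r r t r r r $  expand <S> ::= <L> r <S>
   2  $ <S> r <L>                t r r r t r r r $  expand <L> ::= t
   3  $ <S> r t                  t r r r t r r r $  match t
   4  $ <S> r                    r r r t r r r $    match r
   5  $ <S>                      r r t r r r $      expand <S> ::= <L> r <S>
   6  $ <S> r <L>                r r t r r r $      expand <L> ::= r <L> <C> r
   7  $ <S> r r <C> <L> r        r r t r r r $      match r
   8  $ <S> r r <C> <L>          r t r r r $        expand <L> ::= r <L> <C> r
   9  $ <S> r r <C> r <C> <L> r  r t r r r $        match r
  10  $ <S> r r <C> r <C> <L>    t r r r $          expand <L> ::= t
  11  $ <S> r r <C> r <C> t      t r r r $          match t
  12  $ <S> r r <C> r <C>        r r r $            expand <C> ::= ε
  13  $ <S> r r <C> r            r r r $            match r
  14  $ <S> r r <C>              r r $              expand <C> ::= ε
  15  $ <S> r r                  r r $              match r
  16  $ <S> r                    r $                match r
  17  $ <S>                      $                  expand <S> ::= ε
Accept reached after 17 steps.

17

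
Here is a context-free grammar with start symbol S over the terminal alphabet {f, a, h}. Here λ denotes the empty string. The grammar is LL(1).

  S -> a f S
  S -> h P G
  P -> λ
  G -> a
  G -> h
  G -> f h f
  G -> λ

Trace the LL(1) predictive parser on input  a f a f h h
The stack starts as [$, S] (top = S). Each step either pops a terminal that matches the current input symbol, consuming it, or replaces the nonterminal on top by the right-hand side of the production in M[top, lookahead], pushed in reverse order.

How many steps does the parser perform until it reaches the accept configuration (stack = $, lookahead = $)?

step 1: stack=$ S  input=a f a f h h $  — expand S -> a f S
step 2: stack=$ S f a  input=a f a f h h $  — match a
step 3: stack=$ S f  input=f a f h h $  — match f
step 4: stack=$ S  input=a f h h $  — expand S -> a f S
step 5: stack=$ S f a  input=a f h h $  — match a
step 6: stack=$ S f  input=f h h $  — match f
step 7: stack=$ S  input=h h $  — expand S -> h P G
step 8: stack=$ G P h  input=h h $  — match h
step 9: stack=$ G P  input=h $  — expand P -> λ
step 10: stack=$ G  input=h $  — expand G -> h
step 11: stack=$ h  input=h $  — match h
Accept reached after 11 steps.

11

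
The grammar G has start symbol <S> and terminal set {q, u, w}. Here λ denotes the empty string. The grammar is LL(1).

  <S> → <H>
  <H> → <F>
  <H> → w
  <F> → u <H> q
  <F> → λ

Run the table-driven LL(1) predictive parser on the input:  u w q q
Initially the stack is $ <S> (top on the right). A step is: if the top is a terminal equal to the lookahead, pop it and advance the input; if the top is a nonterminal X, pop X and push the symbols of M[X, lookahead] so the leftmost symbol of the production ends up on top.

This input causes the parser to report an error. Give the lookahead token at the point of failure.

     Stack      Input      Action
  1  $ <S>      u w q q $  expand <S> → <H>
  2  $ <H>      u w q q $  expand <H> → <F>
  3  $ <F>      u w q q $  expand <F> → u <H> q
  4  $ q <H> u  u w q q $  match u
  5  $ q <H>    w q q $    expand <H> → w
  6  $ q w      w q q $    match w
  7  $ q        q q $      match q
  8  $          q $        error: stack empty but input remains

q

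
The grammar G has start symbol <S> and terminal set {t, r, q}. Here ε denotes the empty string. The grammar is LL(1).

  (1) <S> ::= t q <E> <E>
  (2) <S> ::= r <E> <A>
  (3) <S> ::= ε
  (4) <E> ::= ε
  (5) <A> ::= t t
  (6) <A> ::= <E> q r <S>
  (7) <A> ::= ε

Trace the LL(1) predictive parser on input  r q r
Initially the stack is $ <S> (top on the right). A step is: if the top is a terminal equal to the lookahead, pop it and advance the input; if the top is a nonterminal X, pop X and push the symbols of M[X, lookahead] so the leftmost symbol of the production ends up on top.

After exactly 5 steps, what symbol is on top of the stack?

     Stack          Input    Action
  1  $ <S>          r q r $  expand <S> ::= r <E> <A>
  2  $ <A> <E> r    r q r $  match r
  3  $ <A> <E>      q r $    expand <E> ::= ε
  4  $ <A>          q r $    expand <A> ::= <E> q r <S>
  5  $ <S> r q <E>  q r $    expand <E> ::= ε
Stack after step 5: $ <S> r q (top = q).

q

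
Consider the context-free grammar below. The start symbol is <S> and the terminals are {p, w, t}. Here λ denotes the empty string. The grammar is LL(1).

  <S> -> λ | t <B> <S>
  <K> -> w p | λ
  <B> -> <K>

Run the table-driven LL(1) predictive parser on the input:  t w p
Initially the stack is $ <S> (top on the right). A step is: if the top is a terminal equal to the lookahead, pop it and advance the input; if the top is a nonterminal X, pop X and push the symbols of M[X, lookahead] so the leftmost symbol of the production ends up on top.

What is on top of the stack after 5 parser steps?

     Stack        Input    Action
  1  $ <S>        t w p $  expand <S> -> t <B> <S>
  2  $ <S> <B> t  t w p $  match t
  3  $ <S> <B>    w p $    expand <B> -> <K>
  4  $ <S> <K>    w p $    expand <K> -> w p
  5  $ <S> p w    w p $    match w
Stack after step 5: $ <S> p (top = p).

p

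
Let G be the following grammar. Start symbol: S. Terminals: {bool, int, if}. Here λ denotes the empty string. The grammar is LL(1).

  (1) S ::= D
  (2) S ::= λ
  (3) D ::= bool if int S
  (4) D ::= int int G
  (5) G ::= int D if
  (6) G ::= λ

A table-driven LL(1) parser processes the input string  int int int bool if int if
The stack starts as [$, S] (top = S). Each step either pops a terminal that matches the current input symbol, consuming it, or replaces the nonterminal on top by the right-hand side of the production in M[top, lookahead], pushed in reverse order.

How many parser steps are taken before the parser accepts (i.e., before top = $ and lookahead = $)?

step 1: stack=$ S  input=int int int bool if int if $  — expand S ::= D
step 2: stack=$ D  input=int int int bool if int if $  — expand D ::= int int G
step 3: stack=$ G int int  input=int int int bool if int if $  — match int
step 4: stack=$ G int  input=int int bool if int if $  — match int
step 5: stack=$ G  input=int bool if int if $  — expand G ::= int D if
step 6: stack=$ if D int  input=int bool if int if $  — match int
step 7: stack=$ if D  input=bool if int if $  — expand D ::= bool if int S
step 8: stack=$ if S int if bool  input=bool if int if $  — match bool
step 9: stack=$ if S int if  input=if int if $  — match if
step 10: stack=$ if S int  input=int if $  — match int
step 11: stack=$ if S  input=if $  — expand S ::= λ
step 12: stack=$ if  input=if $  — match if
Accept reached after 12 steps.

12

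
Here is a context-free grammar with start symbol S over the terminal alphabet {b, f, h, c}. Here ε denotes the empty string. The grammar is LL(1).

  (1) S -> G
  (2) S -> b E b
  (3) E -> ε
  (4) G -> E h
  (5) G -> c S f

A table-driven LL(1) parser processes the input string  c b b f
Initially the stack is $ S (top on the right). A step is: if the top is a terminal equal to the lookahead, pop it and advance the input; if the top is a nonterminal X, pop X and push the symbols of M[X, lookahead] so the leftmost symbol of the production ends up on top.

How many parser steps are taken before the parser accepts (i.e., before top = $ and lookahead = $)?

step 1: stack=$ S  input=c b b f $  — expand S -> G
step 2: stack=$ G  input=c b b f $  — expand G -> c S f
step 3: stack=$ f S c  input=c b b f $  — match c
step 4: stack=$ f S  input=b b f $  — expand S -> b E b
step 5: stack=$ f b E b  input=b b f $  — match b
step 6: stack=$ f b E  input=b f $  — expand E -> ε
step 7: stack=$ f b  input=b f $  — match b
step 8: stack=$ f  input=f $  — match f
Accept reached after 8 steps.

8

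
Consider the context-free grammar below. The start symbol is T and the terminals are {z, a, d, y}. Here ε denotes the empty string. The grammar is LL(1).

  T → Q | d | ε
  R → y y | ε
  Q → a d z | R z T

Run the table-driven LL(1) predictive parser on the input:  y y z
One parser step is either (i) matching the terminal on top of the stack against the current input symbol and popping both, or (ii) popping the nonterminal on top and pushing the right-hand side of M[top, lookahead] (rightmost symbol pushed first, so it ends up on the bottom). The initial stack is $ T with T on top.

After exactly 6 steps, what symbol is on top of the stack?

     Stack      Input    Action
  1  $ T        y y z $  expand T → Q
  2  $ Q        y y z $  expand Q → R z T
  3  $ T z R    y y z $  expand R → y y
  4  $ T z y y  y y z $  match y
  5  $ T z y    y z $    match y
  6  $ T z      z $      match z
Stack after step 6: $ T (top = T).

T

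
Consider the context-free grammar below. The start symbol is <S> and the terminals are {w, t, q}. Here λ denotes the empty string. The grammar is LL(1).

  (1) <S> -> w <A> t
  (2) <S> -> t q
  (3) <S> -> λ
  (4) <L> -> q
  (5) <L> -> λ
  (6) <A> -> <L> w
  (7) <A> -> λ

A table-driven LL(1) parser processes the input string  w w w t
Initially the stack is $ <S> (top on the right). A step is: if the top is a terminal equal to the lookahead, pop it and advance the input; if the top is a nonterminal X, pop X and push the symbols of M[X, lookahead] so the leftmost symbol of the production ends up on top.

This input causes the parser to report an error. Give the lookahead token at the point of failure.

     Stack      Input      Action
  1  $ <S>      w w w t $  expand <S> -> w <A> t
  2  $ t <A> w  w w w t $  match w
  3  $ t <A>    w w t $    expand <A> -> <L> w
  4  $ t w <L>  w w t $    expand <L> -> λ
  5  $ t w      w w t $    match w
  6  $ t        w t $      error: top is terminal t but lookahead is w

w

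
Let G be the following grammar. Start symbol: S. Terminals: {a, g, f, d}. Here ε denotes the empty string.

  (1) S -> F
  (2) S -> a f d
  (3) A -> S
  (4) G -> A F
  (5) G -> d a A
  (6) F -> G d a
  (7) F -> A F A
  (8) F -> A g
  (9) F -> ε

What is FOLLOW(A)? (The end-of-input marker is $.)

{$, a, d, g}

FIRST(S) = {ε, a, d, g}  (via F)
FIRST(A) = {ε, a, d, g}  (via S)
FIRST(G) = {ε, a, d, g}  (via A F)
FIRST(F) = {ε, a, d, g}  (via G d a, A F A, A g)
FOLLOW(S) includes $ since S is the start symbol.
FOLLOW(G): in F->G d a, G is followed by d a with FIRST {d}. Thus FOLLOW(G) = {d}.
FOLLOW(S): in A->S, the suffix after S is empty, so FOLLOW(S) ⊇ FOLLOW(A) = {$, a, d, g}. Thus FOLLOW(S) = {$, a, d, g}.
FOLLOW(F): in S->F, the suffix after F is empty, so FOLLOW(F) ⊇ FOLLOW(S) = {$, a, d, g}; in G->A F, the suffix after F is empty, so FOLLOW(F) ⊇ FOLLOW(G) = {d}; in F->A F A, F is followed by A with FIRST {ε, a, d, g}; in F->A F A, the suffix after F is nullable (adds nothing new). Thus FOLLOW(F) = {$, a, d, g}.
FOLLOW(A): in G->A F, A is followed by F with FIRST {ε, a, d, g}; in G->A F, the suffix after A is nullable, so FOLLOW(A) ⊇ FOLLOW(G) = {d}; in G->d a A, the suffix after A is empty, so FOLLOW(A) ⊇ FOLLOW(G) = {d}; in F->A F A (occurrence 1), A is followed by F A with FIRST {ε, a, d, g}; in F->A F A (occurrence 1), the suffix after A is nullable, so FOLLOW(A) ⊇ FOLLOW(F) = {$, a, d, g}; in F->A F A (occurrence 2), the suffix after A is empty, so FOLLOW(A) ⊇ FOLLOW(F) = {$, a, d, g}; in F->A g, A is followed by g with FIRST {g}. Thus FOLLOW(A) = {$, a, d, g}.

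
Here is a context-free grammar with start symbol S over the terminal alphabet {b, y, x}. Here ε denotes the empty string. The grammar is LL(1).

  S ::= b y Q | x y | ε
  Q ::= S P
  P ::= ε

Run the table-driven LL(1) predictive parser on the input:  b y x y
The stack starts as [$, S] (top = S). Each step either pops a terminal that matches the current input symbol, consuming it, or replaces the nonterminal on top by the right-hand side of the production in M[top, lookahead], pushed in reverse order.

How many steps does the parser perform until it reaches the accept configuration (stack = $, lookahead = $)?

     Stack    Input      Action
  1  $ S      b y x y $  expand S ::= b y Q
  2  $ Q y b  b y x y $  match b
  3  $ Q y    y x y $    match y
  4  $ Q      x y $      expand Q ::= S P
  5  $ P S    x y $      expand S ::= x y
  6  $ P y x  x y $      match x
  7  $ P y    y $        match y
  8  $ P      $          expand P ::= ε
Accept reached after 8 steps.

8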